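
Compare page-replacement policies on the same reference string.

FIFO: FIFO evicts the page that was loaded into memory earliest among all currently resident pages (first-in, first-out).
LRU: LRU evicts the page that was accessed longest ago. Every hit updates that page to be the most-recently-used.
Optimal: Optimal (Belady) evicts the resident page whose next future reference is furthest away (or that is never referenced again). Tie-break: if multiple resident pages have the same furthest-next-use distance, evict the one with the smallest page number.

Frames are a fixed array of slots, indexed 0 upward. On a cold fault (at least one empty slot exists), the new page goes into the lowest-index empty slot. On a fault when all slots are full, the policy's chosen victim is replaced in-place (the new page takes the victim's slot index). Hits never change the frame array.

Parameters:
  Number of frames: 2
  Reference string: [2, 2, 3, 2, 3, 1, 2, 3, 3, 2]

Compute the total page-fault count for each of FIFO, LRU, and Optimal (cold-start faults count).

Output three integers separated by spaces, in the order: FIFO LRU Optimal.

Answer: 5 5 4

Derivation:
--- FIFO ---
  step 0: ref 2 -> FAULT, frames=[2,-] (faults so far: 1)
  step 1: ref 2 -> HIT, frames=[2,-] (faults so far: 1)
  step 2: ref 3 -> FAULT, frames=[2,3] (faults so far: 2)
  step 3: ref 2 -> HIT, frames=[2,3] (faults so far: 2)
  step 4: ref 3 -> HIT, frames=[2,3] (faults so far: 2)
  step 5: ref 1 -> FAULT, evict 2, frames=[1,3] (faults so far: 3)
  step 6: ref 2 -> FAULT, evict 3, frames=[1,2] (faults so far: 4)
  step 7: ref 3 -> FAULT, evict 1, frames=[3,2] (faults so far: 5)
  step 8: ref 3 -> HIT, frames=[3,2] (faults so far: 5)
  step 9: ref 2 -> HIT, frames=[3,2] (faults so far: 5)
  FIFO total faults: 5
--- LRU ---
  step 0: ref 2 -> FAULT, frames=[2,-] (faults so far: 1)
  step 1: ref 2 -> HIT, frames=[2,-] (faults so far: 1)
  step 2: ref 3 -> FAULT, frames=[2,3] (faults so far: 2)
  step 3: ref 2 -> HIT, frames=[2,3] (faults so far: 2)
  step 4: ref 3 -> HIT, frames=[2,3] (faults so far: 2)
  step 5: ref 1 -> FAULT, evict 2, frames=[1,3] (faults so far: 3)
  step 6: ref 2 -> FAULT, evict 3, frames=[1,2] (faults so far: 4)
  step 7: ref 3 -> FAULT, evict 1, frames=[3,2] (faults so far: 5)
  step 8: ref 3 -> HIT, frames=[3,2] (faults so far: 5)
  step 9: ref 2 -> HIT, frames=[3,2] (faults so far: 5)
  LRU total faults: 5
--- Optimal ---
  step 0: ref 2 -> FAULT, frames=[2,-] (faults so far: 1)
  step 1: ref 2 -> HIT, frames=[2,-] (faults so far: 1)
  step 2: ref 3 -> FAULT, frames=[2,3] (faults so far: 2)
  step 3: ref 2 -> HIT, frames=[2,3] (faults so far: 2)
  step 4: ref 3 -> HIT, frames=[2,3] (faults so far: 2)
  step 5: ref 1 -> FAULT, evict 3, frames=[2,1] (faults so far: 3)
  step 6: ref 2 -> HIT, frames=[2,1] (faults so far: 3)
  step 7: ref 3 -> FAULT, evict 1, frames=[2,3] (faults so far: 4)
  step 8: ref 3 -> HIT, frames=[2,3] (faults so far: 4)
  step 9: ref 2 -> HIT, frames=[2,3] (faults so far: 4)
  Optimal total faults: 4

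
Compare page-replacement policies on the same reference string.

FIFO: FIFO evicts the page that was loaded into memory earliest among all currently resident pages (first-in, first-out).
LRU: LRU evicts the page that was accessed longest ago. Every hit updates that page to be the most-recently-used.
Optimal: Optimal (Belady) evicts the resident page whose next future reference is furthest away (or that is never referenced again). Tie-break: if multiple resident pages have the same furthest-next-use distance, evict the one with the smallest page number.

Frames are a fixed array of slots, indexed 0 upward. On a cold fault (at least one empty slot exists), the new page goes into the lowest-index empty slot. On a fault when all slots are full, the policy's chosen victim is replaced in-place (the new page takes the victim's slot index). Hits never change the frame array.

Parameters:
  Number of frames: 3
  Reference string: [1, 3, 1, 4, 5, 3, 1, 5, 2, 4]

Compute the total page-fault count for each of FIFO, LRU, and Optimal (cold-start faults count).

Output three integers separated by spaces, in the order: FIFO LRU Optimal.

--- FIFO ---
  step 0: ref 1 -> FAULT, frames=[1,-,-] (faults so far: 1)
  step 1: ref 3 -> FAULT, frames=[1,3,-] (faults so far: 2)
  step 2: ref 1 -> HIT, frames=[1,3,-] (faults so far: 2)
  step 3: ref 4 -> FAULT, frames=[1,3,4] (faults so far: 3)
  step 4: ref 5 -> FAULT, evict 1, frames=[5,3,4] (faults so far: 4)
  step 5: ref 3 -> HIT, frames=[5,3,4] (faults so far: 4)
  step 6: ref 1 -> FAULT, evict 3, frames=[5,1,4] (faults so far: 5)
  step 7: ref 5 -> HIT, frames=[5,1,4] (faults so far: 5)
  step 8: ref 2 -> FAULT, evict 4, frames=[5,1,2] (faults so far: 6)
  step 9: ref 4 -> FAULT, evict 5, frames=[4,1,2] (faults so far: 7)
  FIFO total faults: 7
--- LRU ---
  step 0: ref 1 -> FAULT, frames=[1,-,-] (faults so far: 1)
  step 1: ref 3 -> FAULT, frames=[1,3,-] (faults so far: 2)
  step 2: ref 1 -> HIT, frames=[1,3,-] (faults so far: 2)
  step 3: ref 4 -> FAULT, frames=[1,3,4] (faults so far: 3)
  step 4: ref 5 -> FAULT, evict 3, frames=[1,5,4] (faults so far: 4)
  step 5: ref 3 -> FAULT, evict 1, frames=[3,5,4] (faults so far: 5)
  step 6: ref 1 -> FAULT, evict 4, frames=[3,5,1] (faults so far: 6)
  step 7: ref 5 -> HIT, frames=[3,5,1] (faults so far: 6)
  step 8: ref 2 -> FAULT, evict 3, frames=[2,5,1] (faults so far: 7)
  step 9: ref 4 -> FAULT, evict 1, frames=[2,5,4] (faults so far: 8)
  LRU total faults: 8
--- Optimal ---
  step 0: ref 1 -> FAULT, frames=[1,-,-] (faults so far: 1)
  step 1: ref 3 -> FAULT, frames=[1,3,-] (faults so far: 2)
  step 2: ref 1 -> HIT, frames=[1,3,-] (faults so far: 2)
  step 3: ref 4 -> FAULT, frames=[1,3,4] (faults so far: 3)
  step 4: ref 5 -> FAULT, evict 4, frames=[1,3,5] (faults so far: 4)
  step 5: ref 3 -> HIT, frames=[1,3,5] (faults so far: 4)
  step 6: ref 1 -> HIT, frames=[1,3,5] (faults so far: 4)
  step 7: ref 5 -> HIT, frames=[1,3,5] (faults so far: 4)
  step 8: ref 2 -> FAULT, evict 1, frames=[2,3,5] (faults so far: 5)
  step 9: ref 4 -> FAULT, evict 2, frames=[4,3,5] (faults so far: 6)
  Optimal total faults: 6

Answer: 7 8 6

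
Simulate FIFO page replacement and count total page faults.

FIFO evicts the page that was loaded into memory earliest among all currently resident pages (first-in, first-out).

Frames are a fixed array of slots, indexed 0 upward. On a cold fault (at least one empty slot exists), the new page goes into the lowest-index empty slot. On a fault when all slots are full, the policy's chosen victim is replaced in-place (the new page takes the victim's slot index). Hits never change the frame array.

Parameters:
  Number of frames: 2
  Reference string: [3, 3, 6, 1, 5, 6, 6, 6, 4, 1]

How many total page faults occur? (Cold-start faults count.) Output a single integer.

Step 0: ref 3 → FAULT, frames=[3,-]
Step 1: ref 3 → HIT, frames=[3,-]
Step 2: ref 6 → FAULT, frames=[3,6]
Step 3: ref 1 → FAULT (evict 3), frames=[1,6]
Step 4: ref 5 → FAULT (evict 6), frames=[1,5]
Step 5: ref 6 → FAULT (evict 1), frames=[6,5]
Step 6: ref 6 → HIT, frames=[6,5]
Step 7: ref 6 → HIT, frames=[6,5]
Step 8: ref 4 → FAULT (evict 5), frames=[6,4]
Step 9: ref 1 → FAULT (evict 6), frames=[1,4]
Total faults: 7

Answer: 7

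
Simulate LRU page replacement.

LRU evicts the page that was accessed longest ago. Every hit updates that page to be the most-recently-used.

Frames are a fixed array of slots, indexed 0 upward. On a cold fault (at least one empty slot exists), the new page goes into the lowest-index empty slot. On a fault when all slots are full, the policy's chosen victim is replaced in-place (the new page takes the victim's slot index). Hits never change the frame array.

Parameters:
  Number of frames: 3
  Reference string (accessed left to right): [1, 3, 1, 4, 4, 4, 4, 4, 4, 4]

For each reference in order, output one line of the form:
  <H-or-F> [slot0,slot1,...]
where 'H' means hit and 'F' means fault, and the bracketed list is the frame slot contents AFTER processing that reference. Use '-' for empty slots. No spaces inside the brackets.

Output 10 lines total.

F [1,-,-]
F [1,3,-]
H [1,3,-]
F [1,3,4]
H [1,3,4]
H [1,3,4]
H [1,3,4]
H [1,3,4]
H [1,3,4]
H [1,3,4]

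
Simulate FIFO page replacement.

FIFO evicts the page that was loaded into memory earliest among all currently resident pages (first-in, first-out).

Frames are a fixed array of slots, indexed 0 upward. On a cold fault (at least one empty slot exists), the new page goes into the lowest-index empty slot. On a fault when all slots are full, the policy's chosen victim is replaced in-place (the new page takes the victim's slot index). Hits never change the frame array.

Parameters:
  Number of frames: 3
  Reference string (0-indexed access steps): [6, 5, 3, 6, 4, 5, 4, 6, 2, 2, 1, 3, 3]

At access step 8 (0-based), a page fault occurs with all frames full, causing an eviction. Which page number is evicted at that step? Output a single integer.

Step 0: ref 6 -> FAULT, frames=[6,-,-]
Step 1: ref 5 -> FAULT, frames=[6,5,-]
Step 2: ref 3 -> FAULT, frames=[6,5,3]
Step 3: ref 6 -> HIT, frames=[6,5,3]
Step 4: ref 4 -> FAULT, evict 6, frames=[4,5,3]
Step 5: ref 5 -> HIT, frames=[4,5,3]
Step 6: ref 4 -> HIT, frames=[4,5,3]
Step 7: ref 6 -> FAULT, evict 5, frames=[4,6,3]
Step 8: ref 2 -> FAULT, evict 3, frames=[4,6,2]
At step 8: evicted page 3

Answer: 3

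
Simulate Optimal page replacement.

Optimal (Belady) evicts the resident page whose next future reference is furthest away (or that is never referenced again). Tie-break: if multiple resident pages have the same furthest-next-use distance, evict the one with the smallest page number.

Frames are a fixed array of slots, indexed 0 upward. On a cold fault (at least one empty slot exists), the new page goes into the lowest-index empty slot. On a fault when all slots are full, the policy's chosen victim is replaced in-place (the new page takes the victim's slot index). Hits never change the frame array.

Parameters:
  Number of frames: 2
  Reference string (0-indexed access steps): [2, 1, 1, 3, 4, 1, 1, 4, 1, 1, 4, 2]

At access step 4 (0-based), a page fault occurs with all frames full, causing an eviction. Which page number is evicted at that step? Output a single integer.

Step 0: ref 2 -> FAULT, frames=[2,-]
Step 1: ref 1 -> FAULT, frames=[2,1]
Step 2: ref 1 -> HIT, frames=[2,1]
Step 3: ref 3 -> FAULT, evict 2, frames=[3,1]
Step 4: ref 4 -> FAULT, evict 3, frames=[4,1]
At step 4: evicted page 3

Answer: 3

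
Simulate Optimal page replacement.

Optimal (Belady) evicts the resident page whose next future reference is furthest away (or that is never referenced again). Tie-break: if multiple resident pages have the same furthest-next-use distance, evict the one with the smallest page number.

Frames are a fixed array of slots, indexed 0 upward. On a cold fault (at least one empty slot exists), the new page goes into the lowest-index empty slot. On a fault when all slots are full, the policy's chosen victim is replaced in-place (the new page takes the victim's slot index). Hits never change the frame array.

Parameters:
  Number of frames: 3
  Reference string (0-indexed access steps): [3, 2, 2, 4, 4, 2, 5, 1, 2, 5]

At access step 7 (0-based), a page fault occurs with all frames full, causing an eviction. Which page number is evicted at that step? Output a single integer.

Step 0: ref 3 -> FAULT, frames=[3,-,-]
Step 1: ref 2 -> FAULT, frames=[3,2,-]
Step 2: ref 2 -> HIT, frames=[3,2,-]
Step 3: ref 4 -> FAULT, frames=[3,2,4]
Step 4: ref 4 -> HIT, frames=[3,2,4]
Step 5: ref 2 -> HIT, frames=[3,2,4]
Step 6: ref 5 -> FAULT, evict 3, frames=[5,2,4]
Step 7: ref 1 -> FAULT, evict 4, frames=[5,2,1]
At step 7: evicted page 4

Answer: 4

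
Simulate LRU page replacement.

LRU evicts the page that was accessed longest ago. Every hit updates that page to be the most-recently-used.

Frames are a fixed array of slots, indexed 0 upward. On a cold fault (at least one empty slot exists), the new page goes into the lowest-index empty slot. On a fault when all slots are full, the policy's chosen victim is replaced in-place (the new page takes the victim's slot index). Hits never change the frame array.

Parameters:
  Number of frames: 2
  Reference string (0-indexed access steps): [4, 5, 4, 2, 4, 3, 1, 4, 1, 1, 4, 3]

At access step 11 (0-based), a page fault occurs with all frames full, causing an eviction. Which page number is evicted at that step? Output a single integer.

Step 0: ref 4 -> FAULT, frames=[4,-]
Step 1: ref 5 -> FAULT, frames=[4,5]
Step 2: ref 4 -> HIT, frames=[4,5]
Step 3: ref 2 -> FAULT, evict 5, frames=[4,2]
Step 4: ref 4 -> HIT, frames=[4,2]
Step 5: ref 3 -> FAULT, evict 2, frames=[4,3]
Step 6: ref 1 -> FAULT, evict 4, frames=[1,3]
Step 7: ref 4 -> FAULT, evict 3, frames=[1,4]
Step 8: ref 1 -> HIT, frames=[1,4]
Step 9: ref 1 -> HIT, frames=[1,4]
Step 10: ref 4 -> HIT, frames=[1,4]
Step 11: ref 3 -> FAULT, evict 1, frames=[3,4]
At step 11: evicted page 1

Answer: 1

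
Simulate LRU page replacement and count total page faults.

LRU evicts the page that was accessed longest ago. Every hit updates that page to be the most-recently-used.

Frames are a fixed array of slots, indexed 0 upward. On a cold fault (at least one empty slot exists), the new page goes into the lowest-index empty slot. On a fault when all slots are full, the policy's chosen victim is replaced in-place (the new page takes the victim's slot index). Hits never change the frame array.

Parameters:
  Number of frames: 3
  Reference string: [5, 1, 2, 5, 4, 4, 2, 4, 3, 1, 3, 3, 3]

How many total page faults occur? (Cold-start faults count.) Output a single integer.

Step 0: ref 5 → FAULT, frames=[5,-,-]
Step 1: ref 1 → FAULT, frames=[5,1,-]
Step 2: ref 2 → FAULT, frames=[5,1,2]
Step 3: ref 5 → HIT, frames=[5,1,2]
Step 4: ref 4 → FAULT (evict 1), frames=[5,4,2]
Step 5: ref 4 → HIT, frames=[5,4,2]
Step 6: ref 2 → HIT, frames=[5,4,2]
Step 7: ref 4 → HIT, frames=[5,4,2]
Step 8: ref 3 → FAULT (evict 5), frames=[3,4,2]
Step 9: ref 1 → FAULT (evict 2), frames=[3,4,1]
Step 10: ref 3 → HIT, frames=[3,4,1]
Step 11: ref 3 → HIT, frames=[3,4,1]
Step 12: ref 3 → HIT, frames=[3,4,1]
Total faults: 6

Answer: 6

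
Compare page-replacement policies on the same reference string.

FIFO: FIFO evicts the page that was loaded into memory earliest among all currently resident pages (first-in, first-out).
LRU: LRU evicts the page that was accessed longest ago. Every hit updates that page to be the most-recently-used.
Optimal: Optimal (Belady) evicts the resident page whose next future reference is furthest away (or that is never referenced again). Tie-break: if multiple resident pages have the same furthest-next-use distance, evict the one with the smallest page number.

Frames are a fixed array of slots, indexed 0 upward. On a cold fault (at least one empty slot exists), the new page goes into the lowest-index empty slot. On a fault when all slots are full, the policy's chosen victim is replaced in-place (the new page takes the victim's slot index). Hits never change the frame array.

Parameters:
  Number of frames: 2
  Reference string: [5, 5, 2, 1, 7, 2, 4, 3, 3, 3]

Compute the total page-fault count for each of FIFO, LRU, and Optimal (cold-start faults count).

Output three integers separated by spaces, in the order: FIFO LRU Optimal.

Answer: 7 7 6

Derivation:
--- FIFO ---
  step 0: ref 5 -> FAULT, frames=[5,-] (faults so far: 1)
  step 1: ref 5 -> HIT, frames=[5,-] (faults so far: 1)
  step 2: ref 2 -> FAULT, frames=[5,2] (faults so far: 2)
  step 3: ref 1 -> FAULT, evict 5, frames=[1,2] (faults so far: 3)
  step 4: ref 7 -> FAULT, evict 2, frames=[1,7] (faults so far: 4)
  step 5: ref 2 -> FAULT, evict 1, frames=[2,7] (faults so far: 5)
  step 6: ref 4 -> FAULT, evict 7, frames=[2,4] (faults so far: 6)
  step 7: ref 3 -> FAULT, evict 2, frames=[3,4] (faults so far: 7)
  step 8: ref 3 -> HIT, frames=[3,4] (faults so far: 7)
  step 9: ref 3 -> HIT, frames=[3,4] (faults so far: 7)
  FIFO total faults: 7
--- LRU ---
  step 0: ref 5 -> FAULT, frames=[5,-] (faults so far: 1)
  step 1: ref 5 -> HIT, frames=[5,-] (faults so far: 1)
  step 2: ref 2 -> FAULT, frames=[5,2] (faults so far: 2)
  step 3: ref 1 -> FAULT, evict 5, frames=[1,2] (faults so far: 3)
  step 4: ref 7 -> FAULT, evict 2, frames=[1,7] (faults so far: 4)
  step 5: ref 2 -> FAULT, evict 1, frames=[2,7] (faults so far: 5)
  step 6: ref 4 -> FAULT, evict 7, frames=[2,4] (faults so far: 6)
  step 7: ref 3 -> FAULT, evict 2, frames=[3,4] (faults so far: 7)
  step 8: ref 3 -> HIT, frames=[3,4] (faults so far: 7)
  step 9: ref 3 -> HIT, frames=[3,4] (faults so far: 7)
  LRU total faults: 7
--- Optimal ---
  step 0: ref 5 -> FAULT, frames=[5,-] (faults so far: 1)
  step 1: ref 5 -> HIT, frames=[5,-] (faults so far: 1)
  step 2: ref 2 -> FAULT, frames=[5,2] (faults so far: 2)
  step 3: ref 1 -> FAULT, evict 5, frames=[1,2] (faults so far: 3)
  step 4: ref 7 -> FAULT, evict 1, frames=[7,2] (faults so far: 4)
  step 5: ref 2 -> HIT, frames=[7,2] (faults so far: 4)
  step 6: ref 4 -> FAULT, evict 2, frames=[7,4] (faults so far: 5)
  step 7: ref 3 -> FAULT, evict 4, frames=[7,3] (faults so far: 6)
  step 8: ref 3 -> HIT, frames=[7,3] (faults so far: 6)
  step 9: ref 3 -> HIT, frames=[7,3] (faults so far: 6)
  Optimal total faults: 6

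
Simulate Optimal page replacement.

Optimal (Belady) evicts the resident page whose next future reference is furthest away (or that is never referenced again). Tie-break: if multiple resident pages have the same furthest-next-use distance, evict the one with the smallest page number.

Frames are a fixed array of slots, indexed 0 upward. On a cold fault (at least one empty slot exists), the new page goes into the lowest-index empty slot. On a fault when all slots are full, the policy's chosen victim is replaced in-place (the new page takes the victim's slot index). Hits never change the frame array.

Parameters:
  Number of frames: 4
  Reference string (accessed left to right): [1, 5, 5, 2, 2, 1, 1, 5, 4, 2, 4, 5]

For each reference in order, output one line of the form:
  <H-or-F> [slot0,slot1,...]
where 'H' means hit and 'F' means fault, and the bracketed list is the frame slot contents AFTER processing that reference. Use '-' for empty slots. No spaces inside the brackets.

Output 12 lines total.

F [1,-,-,-]
F [1,5,-,-]
H [1,5,-,-]
F [1,5,2,-]
H [1,5,2,-]
H [1,5,2,-]
H [1,5,2,-]
H [1,5,2,-]
F [1,5,2,4]
H [1,5,2,4]
H [1,5,2,4]
H [1,5,2,4]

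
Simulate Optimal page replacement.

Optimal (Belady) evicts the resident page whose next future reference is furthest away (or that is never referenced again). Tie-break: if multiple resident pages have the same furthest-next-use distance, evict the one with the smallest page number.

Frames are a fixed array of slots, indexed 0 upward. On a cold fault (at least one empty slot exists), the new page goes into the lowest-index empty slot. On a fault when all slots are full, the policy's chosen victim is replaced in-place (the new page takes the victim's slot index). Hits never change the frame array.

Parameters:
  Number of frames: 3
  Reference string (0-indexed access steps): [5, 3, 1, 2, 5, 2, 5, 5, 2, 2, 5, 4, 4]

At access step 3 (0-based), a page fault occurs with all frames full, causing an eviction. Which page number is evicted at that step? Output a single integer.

Answer: 1

Derivation:
Step 0: ref 5 -> FAULT, frames=[5,-,-]
Step 1: ref 3 -> FAULT, frames=[5,3,-]
Step 2: ref 1 -> FAULT, frames=[5,3,1]
Step 3: ref 2 -> FAULT, evict 1, frames=[5,3,2]
At step 3: evicted page 1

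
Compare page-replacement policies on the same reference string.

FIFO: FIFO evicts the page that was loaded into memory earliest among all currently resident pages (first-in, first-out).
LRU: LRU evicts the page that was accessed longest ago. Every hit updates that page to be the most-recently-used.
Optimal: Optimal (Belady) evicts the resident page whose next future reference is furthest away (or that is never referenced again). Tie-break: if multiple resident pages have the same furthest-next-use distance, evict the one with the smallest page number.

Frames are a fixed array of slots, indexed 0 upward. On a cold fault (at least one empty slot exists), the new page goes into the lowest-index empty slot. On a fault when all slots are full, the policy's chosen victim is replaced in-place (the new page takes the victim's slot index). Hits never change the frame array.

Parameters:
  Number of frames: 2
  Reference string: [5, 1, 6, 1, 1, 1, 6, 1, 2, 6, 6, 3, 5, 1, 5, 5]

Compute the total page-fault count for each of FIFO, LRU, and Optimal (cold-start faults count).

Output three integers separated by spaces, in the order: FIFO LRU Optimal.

Answer: 7 8 7

Derivation:
--- FIFO ---
  step 0: ref 5 -> FAULT, frames=[5,-] (faults so far: 1)
  step 1: ref 1 -> FAULT, frames=[5,1] (faults so far: 2)
  step 2: ref 6 -> FAULT, evict 5, frames=[6,1] (faults so far: 3)
  step 3: ref 1 -> HIT, frames=[6,1] (faults so far: 3)
  step 4: ref 1 -> HIT, frames=[6,1] (faults so far: 3)
  step 5: ref 1 -> HIT, frames=[6,1] (faults so far: 3)
  step 6: ref 6 -> HIT, frames=[6,1] (faults so far: 3)
  step 7: ref 1 -> HIT, frames=[6,1] (faults so far: 3)
  step 8: ref 2 -> FAULT, evict 1, frames=[6,2] (faults so far: 4)
  step 9: ref 6 -> HIT, frames=[6,2] (faults so far: 4)
  step 10: ref 6 -> HIT, frames=[6,2] (faults so far: 4)
  step 11: ref 3 -> FAULT, evict 6, frames=[3,2] (faults so far: 5)
  step 12: ref 5 -> FAULT, evict 2, frames=[3,5] (faults so far: 6)
  step 13: ref 1 -> FAULT, evict 3, frames=[1,5] (faults so far: 7)
  step 14: ref 5 -> HIT, frames=[1,5] (faults so far: 7)
  step 15: ref 5 -> HIT, frames=[1,5] (faults so far: 7)
  FIFO total faults: 7
--- LRU ---
  step 0: ref 5 -> FAULT, frames=[5,-] (faults so far: 1)
  step 1: ref 1 -> FAULT, frames=[5,1] (faults so far: 2)
  step 2: ref 6 -> FAULT, evict 5, frames=[6,1] (faults so far: 3)
  step 3: ref 1 -> HIT, frames=[6,1] (faults so far: 3)
  step 4: ref 1 -> HIT, frames=[6,1] (faults so far: 3)
  step 5: ref 1 -> HIT, frames=[6,1] (faults so far: 3)
  step 6: ref 6 -> HIT, frames=[6,1] (faults so far: 3)
  step 7: ref 1 -> HIT, frames=[6,1] (faults so far: 3)
  step 8: ref 2 -> FAULT, evict 6, frames=[2,1] (faults so far: 4)
  step 9: ref 6 -> FAULT, evict 1, frames=[2,6] (faults so far: 5)
  step 10: ref 6 -> HIT, frames=[2,6] (faults so far: 5)
  step 11: ref 3 -> FAULT, evict 2, frames=[3,6] (faults so far: 6)
  step 12: ref 5 -> FAULT, evict 6, frames=[3,5] (faults so far: 7)
  step 13: ref 1 -> FAULT, evict 3, frames=[1,5] (faults so far: 8)
  step 14: ref 5 -> HIT, frames=[1,5] (faults so far: 8)
  step 15: ref 5 -> HIT, frames=[1,5] (faults so far: 8)
  LRU total faults: 8
--- Optimal ---
  step 0: ref 5 -> FAULT, frames=[5,-] (faults so far: 1)
  step 1: ref 1 -> FAULT, frames=[5,1] (faults so far: 2)
  step 2: ref 6 -> FAULT, evict 5, frames=[6,1] (faults so far: 3)
  step 3: ref 1 -> HIT, frames=[6,1] (faults so far: 3)
  step 4: ref 1 -> HIT, frames=[6,1] (faults so far: 3)
  step 5: ref 1 -> HIT, frames=[6,1] (faults so far: 3)
  step 6: ref 6 -> HIT, frames=[6,1] (faults so far: 3)
  step 7: ref 1 -> HIT, frames=[6,1] (faults so far: 3)
  step 8: ref 2 -> FAULT, evict 1, frames=[6,2] (faults so far: 4)
  step 9: ref 6 -> HIT, frames=[6,2] (faults so far: 4)
  step 10: ref 6 -> HIT, frames=[6,2] (faults so far: 4)
  step 11: ref 3 -> FAULT, evict 2, frames=[6,3] (faults so far: 5)
  step 12: ref 5 -> FAULT, evict 3, frames=[6,5] (faults so far: 6)
  step 13: ref 1 -> FAULT, evict 6, frames=[1,5] (faults so far: 7)
  step 14: ref 5 -> HIT, frames=[1,5] (faults so far: 7)
  step 15: ref 5 -> HIT, frames=[1,5] (faults so far: 7)
  Optimal total faults: 7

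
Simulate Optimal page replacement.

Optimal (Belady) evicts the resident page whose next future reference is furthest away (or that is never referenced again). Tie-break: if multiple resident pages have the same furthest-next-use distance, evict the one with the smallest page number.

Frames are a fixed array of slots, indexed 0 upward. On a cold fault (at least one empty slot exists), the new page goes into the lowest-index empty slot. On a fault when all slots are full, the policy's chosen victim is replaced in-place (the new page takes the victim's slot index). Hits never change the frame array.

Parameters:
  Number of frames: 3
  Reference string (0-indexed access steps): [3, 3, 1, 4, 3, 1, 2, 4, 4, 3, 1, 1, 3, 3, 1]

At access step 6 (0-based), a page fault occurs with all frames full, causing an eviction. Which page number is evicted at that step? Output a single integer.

Step 0: ref 3 -> FAULT, frames=[3,-,-]
Step 1: ref 3 -> HIT, frames=[3,-,-]
Step 2: ref 1 -> FAULT, frames=[3,1,-]
Step 3: ref 4 -> FAULT, frames=[3,1,4]
Step 4: ref 3 -> HIT, frames=[3,1,4]
Step 5: ref 1 -> HIT, frames=[3,1,4]
Step 6: ref 2 -> FAULT, evict 1, frames=[3,2,4]
At step 6: evicted page 1

Answer: 1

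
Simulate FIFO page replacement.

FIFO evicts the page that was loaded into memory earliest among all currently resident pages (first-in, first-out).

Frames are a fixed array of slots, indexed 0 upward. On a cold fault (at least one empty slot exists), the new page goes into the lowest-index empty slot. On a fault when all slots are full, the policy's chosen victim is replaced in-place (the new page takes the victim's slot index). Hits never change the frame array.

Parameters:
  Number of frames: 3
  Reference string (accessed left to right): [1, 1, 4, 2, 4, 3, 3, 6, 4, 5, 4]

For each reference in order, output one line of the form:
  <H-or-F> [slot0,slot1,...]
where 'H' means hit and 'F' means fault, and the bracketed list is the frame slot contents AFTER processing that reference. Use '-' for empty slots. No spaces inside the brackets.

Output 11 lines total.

F [1,-,-]
H [1,-,-]
F [1,4,-]
F [1,4,2]
H [1,4,2]
F [3,4,2]
H [3,4,2]
F [3,6,2]
F [3,6,4]
F [5,6,4]
H [5,6,4]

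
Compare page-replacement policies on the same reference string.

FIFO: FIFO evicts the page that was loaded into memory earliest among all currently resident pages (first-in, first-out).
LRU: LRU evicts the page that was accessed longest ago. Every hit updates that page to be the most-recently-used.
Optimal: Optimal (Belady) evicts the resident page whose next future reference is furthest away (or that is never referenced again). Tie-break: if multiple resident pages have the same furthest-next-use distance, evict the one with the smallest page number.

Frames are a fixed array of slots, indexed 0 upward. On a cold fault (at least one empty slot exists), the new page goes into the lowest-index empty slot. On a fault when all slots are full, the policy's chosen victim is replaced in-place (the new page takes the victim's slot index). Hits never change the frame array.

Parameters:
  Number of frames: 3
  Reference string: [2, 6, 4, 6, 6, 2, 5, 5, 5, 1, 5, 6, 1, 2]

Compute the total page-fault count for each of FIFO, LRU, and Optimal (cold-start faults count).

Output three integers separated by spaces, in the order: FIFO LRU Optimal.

--- FIFO ---
  step 0: ref 2 -> FAULT, frames=[2,-,-] (faults so far: 1)
  step 1: ref 6 -> FAULT, frames=[2,6,-] (faults so far: 2)
  step 2: ref 4 -> FAULT, frames=[2,6,4] (faults so far: 3)
  step 3: ref 6 -> HIT, frames=[2,6,4] (faults so far: 3)
  step 4: ref 6 -> HIT, frames=[2,6,4] (faults so far: 3)
  step 5: ref 2 -> HIT, frames=[2,6,4] (faults so far: 3)
  step 6: ref 5 -> FAULT, evict 2, frames=[5,6,4] (faults so far: 4)
  step 7: ref 5 -> HIT, frames=[5,6,4] (faults so far: 4)
  step 8: ref 5 -> HIT, frames=[5,6,4] (faults so far: 4)
  step 9: ref 1 -> FAULT, evict 6, frames=[5,1,4] (faults so far: 5)
  step 10: ref 5 -> HIT, frames=[5,1,4] (faults so far: 5)
  step 11: ref 6 -> FAULT, evict 4, frames=[5,1,6] (faults so far: 6)
  step 12: ref 1 -> HIT, frames=[5,1,6] (faults so far: 6)
  step 13: ref 2 -> FAULT, evict 5, frames=[2,1,6] (faults so far: 7)
  FIFO total faults: 7
--- LRU ---
  step 0: ref 2 -> FAULT, frames=[2,-,-] (faults so far: 1)
  step 1: ref 6 -> FAULT, frames=[2,6,-] (faults so far: 2)
  step 2: ref 4 -> FAULT, frames=[2,6,4] (faults so far: 3)
  step 3: ref 6 -> HIT, frames=[2,6,4] (faults so far: 3)
  step 4: ref 6 -> HIT, frames=[2,6,4] (faults so far: 3)
  step 5: ref 2 -> HIT, frames=[2,6,4] (faults so far: 3)
  step 6: ref 5 -> FAULT, evict 4, frames=[2,6,5] (faults so far: 4)
  step 7: ref 5 -> HIT, frames=[2,6,5] (faults so far: 4)
  step 8: ref 5 -> HIT, frames=[2,6,5] (faults so far: 4)
  step 9: ref 1 -> FAULT, evict 6, frames=[2,1,5] (faults so far: 5)
  step 10: ref 5 -> HIT, frames=[2,1,5] (faults so far: 5)
  step 11: ref 6 -> FAULT, evict 2, frames=[6,1,5] (faults so far: 6)
  step 12: ref 1 -> HIT, frames=[6,1,5] (faults so far: 6)
  step 13: ref 2 -> FAULT, evict 5, frames=[6,1,2] (faults so far: 7)
  LRU total faults: 7
--- Optimal ---
  step 0: ref 2 -> FAULT, frames=[2,-,-] (faults so far: 1)
  step 1: ref 6 -> FAULT, frames=[2,6,-] (faults so far: 2)
  step 2: ref 4 -> FAULT, frames=[2,6,4] (faults so far: 3)
  step 3: ref 6 -> HIT, frames=[2,6,4] (faults so far: 3)
  step 4: ref 6 -> HIT, frames=[2,6,4] (faults so far: 3)
  step 5: ref 2 -> HIT, frames=[2,6,4] (faults so far: 3)
  step 6: ref 5 -> FAULT, evict 4, frames=[2,6,5] (faults so far: 4)
  step 7: ref 5 -> HIT, frames=[2,6,5] (faults so far: 4)
  step 8: ref 5 -> HIT, frames=[2,6,5] (faults so far: 4)
  step 9: ref 1 -> FAULT, evict 2, frames=[1,6,5] (faults so far: 5)
  step 10: ref 5 -> HIT, frames=[1,6,5] (faults so far: 5)
  step 11: ref 6 -> HIT, frames=[1,6,5] (faults so far: 5)
  step 12: ref 1 -> HIT, frames=[1,6,5] (faults so far: 5)
  step 13: ref 2 -> FAULT, evict 1, frames=[2,6,5] (faults so far: 6)
  Optimal total faults: 6

Answer: 7 7 6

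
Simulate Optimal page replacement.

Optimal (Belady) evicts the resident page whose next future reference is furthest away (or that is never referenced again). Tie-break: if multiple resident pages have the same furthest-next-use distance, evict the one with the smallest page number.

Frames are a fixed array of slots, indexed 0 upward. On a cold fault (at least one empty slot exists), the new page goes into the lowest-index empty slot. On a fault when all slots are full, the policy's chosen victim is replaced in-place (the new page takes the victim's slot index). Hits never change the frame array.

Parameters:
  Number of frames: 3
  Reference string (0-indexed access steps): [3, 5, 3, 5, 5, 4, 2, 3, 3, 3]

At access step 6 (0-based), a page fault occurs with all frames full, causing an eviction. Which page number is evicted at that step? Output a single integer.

Step 0: ref 3 -> FAULT, frames=[3,-,-]
Step 1: ref 5 -> FAULT, frames=[3,5,-]
Step 2: ref 3 -> HIT, frames=[3,5,-]
Step 3: ref 5 -> HIT, frames=[3,5,-]
Step 4: ref 5 -> HIT, frames=[3,5,-]
Step 5: ref 4 -> FAULT, frames=[3,5,4]
Step 6: ref 2 -> FAULT, evict 4, frames=[3,5,2]
At step 6: evicted page 4

Answer: 4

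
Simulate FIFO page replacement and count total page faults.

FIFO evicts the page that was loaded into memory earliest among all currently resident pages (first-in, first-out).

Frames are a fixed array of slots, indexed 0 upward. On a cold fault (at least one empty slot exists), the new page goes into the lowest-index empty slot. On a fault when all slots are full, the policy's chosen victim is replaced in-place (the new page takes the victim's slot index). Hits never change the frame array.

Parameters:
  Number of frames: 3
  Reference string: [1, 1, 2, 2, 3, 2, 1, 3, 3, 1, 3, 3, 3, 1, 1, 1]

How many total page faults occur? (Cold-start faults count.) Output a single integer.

Answer: 3

Derivation:
Step 0: ref 1 → FAULT, frames=[1,-,-]
Step 1: ref 1 → HIT, frames=[1,-,-]
Step 2: ref 2 → FAULT, frames=[1,2,-]
Step 3: ref 2 → HIT, frames=[1,2,-]
Step 4: ref 3 → FAULT, frames=[1,2,3]
Step 5: ref 2 → HIT, frames=[1,2,3]
Step 6: ref 1 → HIT, frames=[1,2,3]
Step 7: ref 3 → HIT, frames=[1,2,3]
Step 8: ref 3 → HIT, frames=[1,2,3]
Step 9: ref 1 → HIT, frames=[1,2,3]
Step 10: ref 3 → HIT, frames=[1,2,3]
Step 11: ref 3 → HIT, frames=[1,2,3]
Step 12: ref 3 → HIT, frames=[1,2,3]
Step 13: ref 1 → HIT, frames=[1,2,3]
Step 14: ref 1 → HIT, frames=[1,2,3]
Step 15: ref 1 → HIT, frames=[1,2,3]
Total faults: 3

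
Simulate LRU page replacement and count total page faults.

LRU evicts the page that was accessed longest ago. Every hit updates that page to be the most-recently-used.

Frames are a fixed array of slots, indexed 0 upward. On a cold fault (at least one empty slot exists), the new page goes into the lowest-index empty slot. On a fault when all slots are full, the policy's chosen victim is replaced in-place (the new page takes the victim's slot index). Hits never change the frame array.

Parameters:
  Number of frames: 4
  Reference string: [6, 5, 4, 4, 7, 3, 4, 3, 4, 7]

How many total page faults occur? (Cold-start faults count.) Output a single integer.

Step 0: ref 6 → FAULT, frames=[6,-,-,-]
Step 1: ref 5 → FAULT, frames=[6,5,-,-]
Step 2: ref 4 → FAULT, frames=[6,5,4,-]
Step 3: ref 4 → HIT, frames=[6,5,4,-]
Step 4: ref 7 → FAULT, frames=[6,5,4,7]
Step 5: ref 3 → FAULT (evict 6), frames=[3,5,4,7]
Step 6: ref 4 → HIT, frames=[3,5,4,7]
Step 7: ref 3 → HIT, frames=[3,5,4,7]
Step 8: ref 4 → HIT, frames=[3,5,4,7]
Step 9: ref 7 → HIT, frames=[3,5,4,7]
Total faults: 5

Answer: 5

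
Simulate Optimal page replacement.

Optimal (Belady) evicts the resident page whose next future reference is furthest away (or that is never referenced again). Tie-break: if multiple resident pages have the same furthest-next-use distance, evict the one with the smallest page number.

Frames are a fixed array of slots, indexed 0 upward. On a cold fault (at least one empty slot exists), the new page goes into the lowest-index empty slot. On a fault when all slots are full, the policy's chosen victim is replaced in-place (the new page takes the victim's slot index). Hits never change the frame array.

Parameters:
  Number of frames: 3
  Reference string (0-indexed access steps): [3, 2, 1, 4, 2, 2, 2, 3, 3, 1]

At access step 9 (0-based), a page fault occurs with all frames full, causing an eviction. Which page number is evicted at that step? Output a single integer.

Step 0: ref 3 -> FAULT, frames=[3,-,-]
Step 1: ref 2 -> FAULT, frames=[3,2,-]
Step 2: ref 1 -> FAULT, frames=[3,2,1]
Step 3: ref 4 -> FAULT, evict 1, frames=[3,2,4]
Step 4: ref 2 -> HIT, frames=[3,2,4]
Step 5: ref 2 -> HIT, frames=[3,2,4]
Step 6: ref 2 -> HIT, frames=[3,2,4]
Step 7: ref 3 -> HIT, frames=[3,2,4]
Step 8: ref 3 -> HIT, frames=[3,2,4]
Step 9: ref 1 -> FAULT, evict 2, frames=[3,1,4]
At step 9: evicted page 2

Answer: 2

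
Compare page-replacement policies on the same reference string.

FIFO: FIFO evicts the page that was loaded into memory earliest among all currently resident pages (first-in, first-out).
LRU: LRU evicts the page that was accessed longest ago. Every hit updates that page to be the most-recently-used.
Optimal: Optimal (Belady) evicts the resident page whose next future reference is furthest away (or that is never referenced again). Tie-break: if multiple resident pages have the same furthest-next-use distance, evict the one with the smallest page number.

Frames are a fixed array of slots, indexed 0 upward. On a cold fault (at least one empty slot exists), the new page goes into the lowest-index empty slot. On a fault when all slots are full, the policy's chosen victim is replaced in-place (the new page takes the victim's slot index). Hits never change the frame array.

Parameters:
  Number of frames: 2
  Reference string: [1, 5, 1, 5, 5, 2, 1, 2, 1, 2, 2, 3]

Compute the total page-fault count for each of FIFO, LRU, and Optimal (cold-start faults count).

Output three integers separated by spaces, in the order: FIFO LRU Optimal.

Answer: 5 5 4

Derivation:
--- FIFO ---
  step 0: ref 1 -> FAULT, frames=[1,-] (faults so far: 1)
  step 1: ref 5 -> FAULT, frames=[1,5] (faults so far: 2)
  step 2: ref 1 -> HIT, frames=[1,5] (faults so far: 2)
  step 3: ref 5 -> HIT, frames=[1,5] (faults so far: 2)
  step 4: ref 5 -> HIT, frames=[1,5] (faults so far: 2)
  step 5: ref 2 -> FAULT, evict 1, frames=[2,5] (faults so far: 3)
  step 6: ref 1 -> FAULT, evict 5, frames=[2,1] (faults so far: 4)
  step 7: ref 2 -> HIT, frames=[2,1] (faults so far: 4)
  step 8: ref 1 -> HIT, frames=[2,1] (faults so far: 4)
  step 9: ref 2 -> HIT, frames=[2,1] (faults so far: 4)
  step 10: ref 2 -> HIT, frames=[2,1] (faults so far: 4)
  step 11: ref 3 -> FAULT, evict 2, frames=[3,1] (faults so far: 5)
  FIFO total faults: 5
--- LRU ---
  step 0: ref 1 -> FAULT, frames=[1,-] (faults so far: 1)
  step 1: ref 5 -> FAULT, frames=[1,5] (faults so far: 2)
  step 2: ref 1 -> HIT, frames=[1,5] (faults so far: 2)
  step 3: ref 5 -> HIT, frames=[1,5] (faults so far: 2)
  step 4: ref 5 -> HIT, frames=[1,5] (faults so far: 2)
  step 5: ref 2 -> FAULT, evict 1, frames=[2,5] (faults so far: 3)
  step 6: ref 1 -> FAULT, evict 5, frames=[2,1] (faults so far: 4)
  step 7: ref 2 -> HIT, frames=[2,1] (faults so far: 4)
  step 8: ref 1 -> HIT, frames=[2,1] (faults so far: 4)
  step 9: ref 2 -> HIT, frames=[2,1] (faults so far: 4)
  step 10: ref 2 -> HIT, frames=[2,1] (faults so far: 4)
  step 11: ref 3 -> FAULT, evict 1, frames=[2,3] (faults so far: 5)
  LRU total faults: 5
--- Optimal ---
  step 0: ref 1 -> FAULT, frames=[1,-] (faults so far: 1)
  step 1: ref 5 -> FAULT, frames=[1,5] (faults so far: 2)
  step 2: ref 1 -> HIT, frames=[1,5] (faults so far: 2)
  step 3: ref 5 -> HIT, frames=[1,5] (faults so far: 2)
  step 4: ref 5 -> HIT, frames=[1,5] (faults so far: 2)
  step 5: ref 2 -> FAULT, evict 5, frames=[1,2] (faults so far: 3)
  step 6: ref 1 -> HIT, frames=[1,2] (faults so far: 3)
  step 7: ref 2 -> HIT, frames=[1,2] (faults so far: 3)
  step 8: ref 1 -> HIT, frames=[1,2] (faults so far: 3)
  step 9: ref 2 -> HIT, frames=[1,2] (faults so far: 3)
  step 10: ref 2 -> HIT, frames=[1,2] (faults so far: 3)
  step 11: ref 3 -> FAULT, evict 1, frames=[3,2] (faults so far: 4)
  Optimal total faults: 4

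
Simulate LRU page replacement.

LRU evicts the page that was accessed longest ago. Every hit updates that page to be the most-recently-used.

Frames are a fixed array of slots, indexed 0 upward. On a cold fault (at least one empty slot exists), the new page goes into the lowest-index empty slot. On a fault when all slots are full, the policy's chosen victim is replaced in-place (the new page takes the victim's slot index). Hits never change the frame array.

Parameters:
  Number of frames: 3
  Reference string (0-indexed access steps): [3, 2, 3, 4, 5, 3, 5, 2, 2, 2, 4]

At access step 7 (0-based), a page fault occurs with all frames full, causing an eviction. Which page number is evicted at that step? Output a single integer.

Step 0: ref 3 -> FAULT, frames=[3,-,-]
Step 1: ref 2 -> FAULT, frames=[3,2,-]
Step 2: ref 3 -> HIT, frames=[3,2,-]
Step 3: ref 4 -> FAULT, frames=[3,2,4]
Step 4: ref 5 -> FAULT, evict 2, frames=[3,5,4]
Step 5: ref 3 -> HIT, frames=[3,5,4]
Step 6: ref 5 -> HIT, frames=[3,5,4]
Step 7: ref 2 -> FAULT, evict 4, frames=[3,5,2]
At step 7: evicted page 4

Answer: 4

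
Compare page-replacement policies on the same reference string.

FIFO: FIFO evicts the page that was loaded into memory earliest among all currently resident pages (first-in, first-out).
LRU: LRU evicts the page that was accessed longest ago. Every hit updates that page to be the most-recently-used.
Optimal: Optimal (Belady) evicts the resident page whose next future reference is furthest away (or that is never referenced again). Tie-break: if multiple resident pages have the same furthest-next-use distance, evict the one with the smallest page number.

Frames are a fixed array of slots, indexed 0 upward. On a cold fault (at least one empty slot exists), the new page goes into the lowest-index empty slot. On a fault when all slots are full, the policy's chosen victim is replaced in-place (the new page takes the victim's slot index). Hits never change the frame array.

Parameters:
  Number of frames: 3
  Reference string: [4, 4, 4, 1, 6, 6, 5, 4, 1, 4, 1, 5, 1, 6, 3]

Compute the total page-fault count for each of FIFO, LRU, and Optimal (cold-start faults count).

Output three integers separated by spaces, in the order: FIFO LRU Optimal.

Answer: 8 8 6

Derivation:
--- FIFO ---
  step 0: ref 4 -> FAULT, frames=[4,-,-] (faults so far: 1)
  step 1: ref 4 -> HIT, frames=[4,-,-] (faults so far: 1)
  step 2: ref 4 -> HIT, frames=[4,-,-] (faults so far: 1)
  step 3: ref 1 -> FAULT, frames=[4,1,-] (faults so far: 2)
  step 4: ref 6 -> FAULT, frames=[4,1,6] (faults so far: 3)
  step 5: ref 6 -> HIT, frames=[4,1,6] (faults so far: 3)
  step 6: ref 5 -> FAULT, evict 4, frames=[5,1,6] (faults so far: 4)
  step 7: ref 4 -> FAULT, evict 1, frames=[5,4,6] (faults so far: 5)
  step 8: ref 1 -> FAULT, evict 6, frames=[5,4,1] (faults so far: 6)
  step 9: ref 4 -> HIT, frames=[5,4,1] (faults so far: 6)
  step 10: ref 1 -> HIT, frames=[5,4,1] (faults so far: 6)
  step 11: ref 5 -> HIT, frames=[5,4,1] (faults so far: 6)
  step 12: ref 1 -> HIT, frames=[5,4,1] (faults so far: 6)
  step 13: ref 6 -> FAULT, evict 5, frames=[6,4,1] (faults so far: 7)
  step 14: ref 3 -> FAULT, evict 4, frames=[6,3,1] (faults so far: 8)
  FIFO total faults: 8
--- LRU ---
  step 0: ref 4 -> FAULT, frames=[4,-,-] (faults so far: 1)
  step 1: ref 4 -> HIT, frames=[4,-,-] (faults so far: 1)
  step 2: ref 4 -> HIT, frames=[4,-,-] (faults so far: 1)
  step 3: ref 1 -> FAULT, frames=[4,1,-] (faults so far: 2)
  step 4: ref 6 -> FAULT, frames=[4,1,6] (faults so far: 3)
  step 5: ref 6 -> HIT, frames=[4,1,6] (faults so far: 3)
  step 6: ref 5 -> FAULT, evict 4, frames=[5,1,6] (faults so far: 4)
  step 7: ref 4 -> FAULT, evict 1, frames=[5,4,6] (faults so far: 5)
  step 8: ref 1 -> FAULT, evict 6, frames=[5,4,1] (faults so far: 6)
  step 9: ref 4 -> HIT, frames=[5,4,1] (faults so far: 6)
  step 10: ref 1 -> HIT, frames=[5,4,1] (faults so far: 6)
  step 11: ref 5 -> HIT, frames=[5,4,1] (faults so far: 6)
  step 12: ref 1 -> HIT, frames=[5,4,1] (faults so far: 6)
  step 13: ref 6 -> FAULT, evict 4, frames=[5,6,1] (faults so far: 7)
  step 14: ref 3 -> FAULT, evict 5, frames=[3,6,1] (faults so far: 8)
  LRU total faults: 8
--- Optimal ---
  step 0: ref 4 -> FAULT, frames=[4,-,-] (faults so far: 1)
  step 1: ref 4 -> HIT, frames=[4,-,-] (faults so far: 1)
  step 2: ref 4 -> HIT, frames=[4,-,-] (faults so far: 1)
  step 3: ref 1 -> FAULT, frames=[4,1,-] (faults so far: 2)
  step 4: ref 6 -> FAULT, frames=[4,1,6] (faults so far: 3)
  step 5: ref 6 -> HIT, frames=[4,1,6] (faults so far: 3)
  step 6: ref 5 -> FAULT, evict 6, frames=[4,1,5] (faults so far: 4)
  step 7: ref 4 -> HIT, frames=[4,1,5] (faults so far: 4)
  step 8: ref 1 -> HIT, frames=[4,1,5] (faults so far: 4)
  step 9: ref 4 -> HIT, frames=[4,1,5] (faults so far: 4)
  step 10: ref 1 -> HIT, frames=[4,1,5] (faults so far: 4)
  step 11: ref 5 -> HIT, frames=[4,1,5] (faults so far: 4)
  step 12: ref 1 -> HIT, frames=[4,1,5] (faults so far: 4)
  step 13: ref 6 -> FAULT, evict 1, frames=[4,6,5] (faults so far: 5)
  step 14: ref 3 -> FAULT, evict 4, frames=[3,6,5] (faults so far: 6)
  Optimal total faults: 6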